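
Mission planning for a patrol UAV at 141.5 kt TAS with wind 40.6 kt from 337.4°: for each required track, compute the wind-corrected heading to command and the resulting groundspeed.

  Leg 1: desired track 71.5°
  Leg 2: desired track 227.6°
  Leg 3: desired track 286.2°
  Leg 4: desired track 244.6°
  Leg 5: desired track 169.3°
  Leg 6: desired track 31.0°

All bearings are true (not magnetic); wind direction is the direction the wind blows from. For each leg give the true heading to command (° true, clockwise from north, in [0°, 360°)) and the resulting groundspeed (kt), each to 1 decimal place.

Leg 1: heading=54.9°, groundspeed=138.5 kt
Leg 2: heading=243.3°, groundspeed=150.0 kt
Leg 3: heading=299.1°, groundspeed=112.5 kt
Leg 4: heading=261.3°, groundspeed=137.5 kt
Leg 5: heading=172.7°, groundspeed=181.0 kt
Leg 6: heading=17.6°, groundspeed=113.6 kt

Leg 1: desired track 71.5°; wind correction -16.6° → command heading 54.9°, groundspeed 138.5 kt
Leg 2: desired track 227.6°; wind correction +15.7° → command heading 243.3°, groundspeed 150.0 kt
Leg 3: desired track 286.2°; wind correction +12.9° → command heading 299.1°, groundspeed 112.5 kt
Leg 4: desired track 244.6°; wind correction +16.7° → command heading 261.3°, groundspeed 137.5 kt
Leg 5: desired track 169.3°; wind correction +3.4° → command heading 172.7°, groundspeed 181.0 kt
Leg 6: desired track 31.0°; wind correction -13.4° → command heading 17.6°, groundspeed 113.6 kt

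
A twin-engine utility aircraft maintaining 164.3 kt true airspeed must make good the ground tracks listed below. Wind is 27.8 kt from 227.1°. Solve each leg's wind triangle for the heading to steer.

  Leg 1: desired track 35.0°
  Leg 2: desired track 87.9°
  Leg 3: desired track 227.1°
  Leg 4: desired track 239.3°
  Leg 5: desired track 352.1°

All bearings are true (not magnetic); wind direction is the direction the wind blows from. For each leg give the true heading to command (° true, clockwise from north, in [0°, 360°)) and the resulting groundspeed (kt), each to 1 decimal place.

Leg 1: heading=33.0°, groundspeed=191.4 kt
Leg 2: heading=94.2°, groundspeed=184.3 kt
Leg 3: heading=227.1°, groundspeed=136.5 kt
Leg 4: heading=237.3°, groundspeed=137.0 kt
Leg 5: heading=344.1°, groundspeed=178.7 kt

Leg 1: desired track 35.0°; wind correction -2.0° → command heading 33.0°, groundspeed 191.4 kt
Leg 2: desired track 87.9°; wind correction +6.3° → command heading 94.2°, groundspeed 184.3 kt
Leg 3: desired track 227.1°; wind correction +0.0° → command heading 227.1°, groundspeed 136.5 kt
Leg 4: desired track 239.3°; wind correction -2.0° → command heading 237.3°, groundspeed 137.0 kt
Leg 5: desired track 352.1°; wind correction -8.0° → command heading 344.1°, groundspeed 178.7 kt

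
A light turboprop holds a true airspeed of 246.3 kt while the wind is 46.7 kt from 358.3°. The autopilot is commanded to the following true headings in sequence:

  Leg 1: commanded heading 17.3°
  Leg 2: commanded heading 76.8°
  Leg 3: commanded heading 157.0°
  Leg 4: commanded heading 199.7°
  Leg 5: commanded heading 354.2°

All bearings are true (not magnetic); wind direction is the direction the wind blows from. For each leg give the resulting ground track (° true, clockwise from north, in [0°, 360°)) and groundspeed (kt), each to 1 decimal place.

Leg 1: heading 17.3°; drift +4.3° → track 21.6°, groundspeed 202.7 kt
Leg 2: heading 76.8°; drift +10.9° → track 87.7°, groundspeed 241.4 kt
Leg 3: heading 157.0°; drift +3.3° → track 160.3°, groundspeed 290.3 kt
Leg 4: heading 199.7°; drift -3.4° → track 196.3°, groundspeed 290.3 kt
Leg 5: heading 354.2°; drift -1.0° → track 353.2°, groundspeed 199.7 kt

Leg 1: track=21.6°, groundspeed=202.7 kt
Leg 2: track=87.7°, groundspeed=241.4 kt
Leg 3: track=160.3°, groundspeed=290.3 kt
Leg 4: track=196.3°, groundspeed=290.3 kt
Leg 5: track=353.2°, groundspeed=199.7 kt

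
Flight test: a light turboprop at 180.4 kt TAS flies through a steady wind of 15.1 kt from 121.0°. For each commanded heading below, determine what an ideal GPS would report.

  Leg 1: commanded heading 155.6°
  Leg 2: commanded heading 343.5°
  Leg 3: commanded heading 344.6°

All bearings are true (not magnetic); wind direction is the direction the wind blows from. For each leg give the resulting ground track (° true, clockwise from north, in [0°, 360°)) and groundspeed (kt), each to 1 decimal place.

Leg 1: track=158.5°, groundspeed=168.2 kt
Leg 2: track=340.5°, groundspeed=191.8 kt
Leg 3: track=341.5°, groundspeed=191.6 kt

Leg 1: heading 155.6°; drift +2.9° → track 158.5°, groundspeed 168.2 kt
Leg 2: heading 343.5°; drift -3.0° → track 340.5°, groundspeed 191.8 kt
Leg 3: heading 344.6°; drift -3.1° → track 341.5°, groundspeed 191.6 kt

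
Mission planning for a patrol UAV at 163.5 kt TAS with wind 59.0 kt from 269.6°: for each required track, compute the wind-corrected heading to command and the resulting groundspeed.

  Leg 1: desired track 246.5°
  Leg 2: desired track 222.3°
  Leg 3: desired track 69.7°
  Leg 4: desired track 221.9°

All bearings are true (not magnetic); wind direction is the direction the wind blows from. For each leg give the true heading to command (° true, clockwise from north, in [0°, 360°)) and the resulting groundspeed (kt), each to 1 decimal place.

Leg 1: desired track 246.5°; wind correction +8.1° → command heading 254.6°, groundspeed 107.6 kt
Leg 2: desired track 222.3°; wind correction +15.4° → command heading 237.7°, groundspeed 117.6 kt
Leg 3: desired track 69.7°; wind correction -7.1° → command heading 62.6°, groundspeed 217.7 kt
Leg 4: desired track 221.9°; wind correction +15.5° → command heading 237.4°, groundspeed 117.9 kt

Leg 1: heading=254.6°, groundspeed=107.6 kt
Leg 2: heading=237.7°, groundspeed=117.6 kt
Leg 3: heading=62.6°, groundspeed=217.7 kt
Leg 4: heading=237.4°, groundspeed=117.9 kt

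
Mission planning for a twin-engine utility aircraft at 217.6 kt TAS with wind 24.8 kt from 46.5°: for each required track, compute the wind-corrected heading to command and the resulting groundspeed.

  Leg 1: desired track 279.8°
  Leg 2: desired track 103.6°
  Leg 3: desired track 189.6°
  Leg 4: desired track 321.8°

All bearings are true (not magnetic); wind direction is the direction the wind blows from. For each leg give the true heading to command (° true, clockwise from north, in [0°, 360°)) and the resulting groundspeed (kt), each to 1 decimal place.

Leg 1: heading=285.0°, groundspeed=231.5 kt
Leg 2: heading=98.1°, groundspeed=203.1 kt
Leg 3: heading=185.7°, groundspeed=236.9 kt
Leg 4: heading=328.3°, groundspeed=213.9 kt

Leg 1: desired track 279.8°; wind correction +5.2° → command heading 285.0°, groundspeed 231.5 kt
Leg 2: desired track 103.6°; wind correction -5.5° → command heading 98.1°, groundspeed 203.1 kt
Leg 3: desired track 189.6°; wind correction -3.9° → command heading 185.7°, groundspeed 236.9 kt
Leg 4: desired track 321.8°; wind correction +6.5° → command heading 328.3°, groundspeed 213.9 kt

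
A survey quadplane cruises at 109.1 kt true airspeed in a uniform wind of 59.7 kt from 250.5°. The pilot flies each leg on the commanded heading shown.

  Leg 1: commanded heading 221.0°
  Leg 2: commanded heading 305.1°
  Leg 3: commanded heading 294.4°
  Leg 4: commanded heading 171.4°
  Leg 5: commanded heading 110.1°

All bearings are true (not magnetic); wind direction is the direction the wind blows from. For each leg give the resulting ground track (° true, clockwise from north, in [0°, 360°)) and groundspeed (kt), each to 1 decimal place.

Leg 1: heading 221.0°; drift -27.2° → track 193.8°, groundspeed 64.3 kt
Leg 2: heading 305.1°; drift +33.1° → track 338.2°, groundspeed 89.0 kt
Leg 3: heading 294.4°; drift +32.1° → track 326.5°, groundspeed 78.0 kt
Leg 4: heading 171.4°; drift -30.9° → track 140.5°, groundspeed 114.0 kt
Leg 5: heading 110.1°; drift -13.8° → track 96.3°, groundspeed 159.7 kt

Leg 1: track=193.8°, groundspeed=64.3 kt
Leg 2: track=338.2°, groundspeed=89.0 kt
Leg 3: track=326.5°, groundspeed=78.0 kt
Leg 4: track=140.5°, groundspeed=114.0 kt
Leg 5: track=96.3°, groundspeed=159.7 kt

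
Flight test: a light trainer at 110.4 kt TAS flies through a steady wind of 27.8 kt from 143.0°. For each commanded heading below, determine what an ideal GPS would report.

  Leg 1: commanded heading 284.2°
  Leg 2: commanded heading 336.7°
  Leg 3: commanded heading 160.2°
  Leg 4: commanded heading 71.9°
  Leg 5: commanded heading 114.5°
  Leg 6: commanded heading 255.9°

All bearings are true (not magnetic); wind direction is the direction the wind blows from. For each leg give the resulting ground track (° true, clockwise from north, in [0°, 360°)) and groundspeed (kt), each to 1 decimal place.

Leg 1: track=291.7°, groundspeed=133.2 kt
Leg 2: track=334.0°, groundspeed=137.6 kt
Leg 3: track=165.8°, groundspeed=84.2 kt
Leg 4: track=57.4°, groundspeed=104.8 kt
Leg 5: track=105.7°, groundspeed=87.0 kt
Leg 6: track=267.8°, groundspeed=123.9 kt

Leg 1: heading 284.2°; drift +7.5° → track 291.7°, groundspeed 133.2 kt
Leg 2: heading 336.7°; drift -2.7° → track 334.0°, groundspeed 137.6 kt
Leg 3: heading 160.2°; drift +5.6° → track 165.8°, groundspeed 84.2 kt
Leg 4: heading 71.9°; drift -14.5° → track 57.4°, groundspeed 104.8 kt
Leg 5: heading 114.5°; drift -8.8° → track 105.7°, groundspeed 87.0 kt
Leg 6: heading 255.9°; drift +11.9° → track 267.8°, groundspeed 123.9 kt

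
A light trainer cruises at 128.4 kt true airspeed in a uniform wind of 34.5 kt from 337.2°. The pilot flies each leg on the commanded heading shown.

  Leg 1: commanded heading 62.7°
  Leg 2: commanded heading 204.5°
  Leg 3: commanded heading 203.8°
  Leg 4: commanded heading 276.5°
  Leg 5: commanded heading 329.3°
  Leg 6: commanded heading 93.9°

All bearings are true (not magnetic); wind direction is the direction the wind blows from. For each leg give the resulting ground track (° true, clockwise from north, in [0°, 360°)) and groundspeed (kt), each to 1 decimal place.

Leg 1: track=78.0°, groundspeed=130.3 kt
Leg 2: track=195.0°, groundspeed=153.9 kt
Leg 3: track=194.4°, groundspeed=154.2 kt
Leg 4: track=261.4°, groundspeed=115.5 kt
Leg 5: track=326.4°, groundspeed=94.3 kt
Leg 6: track=106.0°, groundspeed=147.2 kt

Leg 1: heading 62.7°; drift +15.3° → track 78.0°, groundspeed 130.3 kt
Leg 2: heading 204.5°; drift -9.5° → track 195.0°, groundspeed 153.9 kt
Leg 3: heading 203.8°; drift -9.4° → track 194.4°, groundspeed 154.2 kt
Leg 4: heading 276.5°; drift -15.1° → track 261.4°, groundspeed 115.5 kt
Leg 5: heading 329.3°; drift -2.9° → track 326.4°, groundspeed 94.3 kt
Leg 6: heading 93.9°; drift +12.1° → track 106.0°, groundspeed 147.2 kt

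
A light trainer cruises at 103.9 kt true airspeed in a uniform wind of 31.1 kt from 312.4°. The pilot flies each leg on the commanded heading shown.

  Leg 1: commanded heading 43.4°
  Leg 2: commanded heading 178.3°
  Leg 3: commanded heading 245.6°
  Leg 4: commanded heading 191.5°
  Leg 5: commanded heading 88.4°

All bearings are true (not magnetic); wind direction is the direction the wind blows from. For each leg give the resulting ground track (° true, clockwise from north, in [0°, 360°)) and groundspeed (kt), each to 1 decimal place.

Leg 1: track=60.0°, groundspeed=109.0 kt
Leg 2: track=168.2°, groundspeed=127.5 kt
Leg 3: track=228.3°, groundspeed=96.0 kt
Leg 4: track=178.9°, groundspeed=122.8 kt
Leg 5: track=98.1°, groundspeed=128.1 kt

Leg 1: heading 43.4°; drift +16.6° → track 60.0°, groundspeed 109.0 kt
Leg 2: heading 178.3°; drift -10.1° → track 168.2°, groundspeed 127.5 kt
Leg 3: heading 245.6°; drift -17.3° → track 228.3°, groundspeed 96.0 kt
Leg 4: heading 191.5°; drift -12.6° → track 178.9°, groundspeed 122.8 kt
Leg 5: heading 88.4°; drift +9.7° → track 98.1°, groundspeed 128.1 kt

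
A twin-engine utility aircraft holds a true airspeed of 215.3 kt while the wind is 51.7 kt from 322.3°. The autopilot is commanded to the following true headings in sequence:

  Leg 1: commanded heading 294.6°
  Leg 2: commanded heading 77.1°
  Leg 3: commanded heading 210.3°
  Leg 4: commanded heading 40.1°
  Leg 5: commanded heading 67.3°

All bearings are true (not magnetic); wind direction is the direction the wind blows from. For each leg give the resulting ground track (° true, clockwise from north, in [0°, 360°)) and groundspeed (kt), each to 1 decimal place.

Leg 1: heading 294.6°; drift -8.1° → track 286.5°, groundspeed 171.2 kt
Leg 2: heading 77.1°; drift +11.2° → track 88.3°, groundspeed 241.6 kt
Leg 3: heading 210.3°; drift -11.5° → track 198.8°, groundspeed 239.5 kt
Leg 4: heading 40.1°; drift +13.9° → track 54.0°, groundspeed 210.5 kt
Leg 5: heading 67.3°; drift +12.3° → track 79.6°, groundspeed 234.1 kt

Leg 1: track=286.5°, groundspeed=171.2 kt
Leg 2: track=88.3°, groundspeed=241.6 kt
Leg 3: track=198.8°, groundspeed=239.5 kt
Leg 4: track=54.0°, groundspeed=210.5 kt
Leg 5: track=79.6°, groundspeed=234.1 kt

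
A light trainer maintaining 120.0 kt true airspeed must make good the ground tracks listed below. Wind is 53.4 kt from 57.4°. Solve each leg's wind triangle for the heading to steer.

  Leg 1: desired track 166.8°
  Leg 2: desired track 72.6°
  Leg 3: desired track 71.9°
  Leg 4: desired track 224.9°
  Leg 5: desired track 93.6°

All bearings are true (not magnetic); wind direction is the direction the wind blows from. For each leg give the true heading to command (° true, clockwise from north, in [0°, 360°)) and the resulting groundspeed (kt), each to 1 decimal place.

Leg 1: desired track 166.8°; wind correction -24.8° → command heading 142.0°, groundspeed 126.7 kt
Leg 2: desired track 72.6°; wind correction -6.7° → command heading 65.9°, groundspeed 67.6 kt
Leg 3: desired track 71.9°; wind correction -6.4° → command heading 65.5°, groundspeed 67.6 kt
Leg 4: desired track 224.9°; wind correction -5.5° → command heading 219.4°, groundspeed 171.6 kt
Leg 5: desired track 93.6°; wind correction -15.2° → command heading 78.4°, groundspeed 72.7 kt

Leg 1: heading=142.0°, groundspeed=126.7 kt
Leg 2: heading=65.9°, groundspeed=67.6 kt
Leg 3: heading=65.5°, groundspeed=67.6 kt
Leg 4: heading=219.4°, groundspeed=171.6 kt
Leg 5: heading=78.4°, groundspeed=72.7 kt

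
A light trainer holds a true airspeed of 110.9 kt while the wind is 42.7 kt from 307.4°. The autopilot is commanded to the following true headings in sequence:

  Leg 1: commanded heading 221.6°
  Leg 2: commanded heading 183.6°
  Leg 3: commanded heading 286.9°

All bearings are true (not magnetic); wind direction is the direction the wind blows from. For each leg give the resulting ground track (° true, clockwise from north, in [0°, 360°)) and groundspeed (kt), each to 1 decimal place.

Leg 1: heading 221.6°; drift -21.6° → track 200.0°, groundspeed 115.9 kt
Leg 2: heading 183.6°; drift -14.8° → track 168.8°, groundspeed 139.3 kt
Leg 3: heading 286.9°; drift -11.9° → track 275.0°, groundspeed 72.5 kt

Leg 1: track=200.0°, groundspeed=115.9 kt
Leg 2: track=168.8°, groundspeed=139.3 kt
Leg 3: track=275.0°, groundspeed=72.5 kt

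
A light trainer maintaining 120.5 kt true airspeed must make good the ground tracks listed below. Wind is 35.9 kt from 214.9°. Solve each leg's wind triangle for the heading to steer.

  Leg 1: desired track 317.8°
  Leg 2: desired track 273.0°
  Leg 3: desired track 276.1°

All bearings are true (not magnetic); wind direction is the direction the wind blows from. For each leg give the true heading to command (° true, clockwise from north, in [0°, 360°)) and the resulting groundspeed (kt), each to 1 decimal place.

Leg 1: desired track 317.8°; wind correction -16.9° → command heading 300.9°, groundspeed 123.3 kt
Leg 2: desired track 273.0°; wind correction -14.7° → command heading 258.3°, groundspeed 97.6 kt
Leg 3: desired track 276.1°; wind correction -15.1° → command heading 261.0°, groundspeed 99.0 kt

Leg 1: heading=300.9°, groundspeed=123.3 kt
Leg 2: heading=258.3°, groundspeed=97.6 kt
Leg 3: heading=261.0°, groundspeed=99.0 kt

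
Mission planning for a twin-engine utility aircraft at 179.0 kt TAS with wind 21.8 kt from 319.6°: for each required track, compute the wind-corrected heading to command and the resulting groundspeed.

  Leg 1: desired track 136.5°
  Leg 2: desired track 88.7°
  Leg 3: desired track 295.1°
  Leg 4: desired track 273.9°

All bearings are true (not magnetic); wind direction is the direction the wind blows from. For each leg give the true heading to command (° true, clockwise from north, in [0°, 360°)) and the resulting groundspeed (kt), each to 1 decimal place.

Leg 1: heading=136.1°, groundspeed=200.8 kt
Leg 2: heading=83.3°, groundspeed=191.9 kt
Leg 3: heading=298.0°, groundspeed=158.9 kt
Leg 4: heading=278.9°, groundspeed=163.1 kt

Leg 1: desired track 136.5°; wind correction -0.4° → command heading 136.1°, groundspeed 200.8 kt
Leg 2: desired track 88.7°; wind correction -5.4° → command heading 83.3°, groundspeed 191.9 kt
Leg 3: desired track 295.1°; wind correction +2.9° → command heading 298.0°, groundspeed 158.9 kt
Leg 4: desired track 273.9°; wind correction +5.0° → command heading 278.9°, groundspeed 163.1 kt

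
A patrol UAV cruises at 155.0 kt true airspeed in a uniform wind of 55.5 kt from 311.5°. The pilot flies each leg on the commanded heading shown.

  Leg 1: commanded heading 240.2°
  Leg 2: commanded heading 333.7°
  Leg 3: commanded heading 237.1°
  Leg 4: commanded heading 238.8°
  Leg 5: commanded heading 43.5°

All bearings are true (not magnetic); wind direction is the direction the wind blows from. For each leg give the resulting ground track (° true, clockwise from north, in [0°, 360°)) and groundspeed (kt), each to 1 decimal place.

Leg 1: heading 240.2°; drift -21.0° → track 219.2°, groundspeed 146.9 kt
Leg 2: heading 333.7°; drift +11.4° → track 345.1°, groundspeed 105.7 kt
Leg 3: heading 237.1°; drift -20.9° → track 216.2°, groundspeed 149.9 kt
Leg 4: heading 238.8°; drift -20.9° → track 217.9°, groundspeed 148.3 kt
Leg 5: heading 43.5°; drift +19.5° → track 63.0°, groundspeed 166.5 kt

Leg 1: track=219.2°, groundspeed=146.9 kt
Leg 2: track=345.1°, groundspeed=105.7 kt
Leg 3: track=216.2°, groundspeed=149.9 kt
Leg 4: track=217.9°, groundspeed=148.3 kt
Leg 5: track=63.0°, groundspeed=166.5 kt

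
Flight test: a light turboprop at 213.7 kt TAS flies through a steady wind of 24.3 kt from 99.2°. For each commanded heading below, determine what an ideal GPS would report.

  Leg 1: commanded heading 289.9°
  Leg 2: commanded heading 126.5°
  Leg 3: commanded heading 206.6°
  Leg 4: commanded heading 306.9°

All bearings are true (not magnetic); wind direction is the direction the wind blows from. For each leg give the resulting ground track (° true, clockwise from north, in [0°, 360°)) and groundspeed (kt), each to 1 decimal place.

Leg 1: heading 289.9°; drift -1.1° → track 288.8°, groundspeed 237.6 kt
Leg 2: heading 126.5°; drift +3.3° → track 129.8°, groundspeed 192.4 kt
Leg 3: heading 206.6°; drift +6.0° → track 212.6°, groundspeed 222.2 kt
Leg 4: heading 306.9°; drift -2.7° → track 304.2°, groundspeed 235.5 kt

Leg 1: track=288.8°, groundspeed=237.6 kt
Leg 2: track=129.8°, groundspeed=192.4 kt
Leg 3: track=212.6°, groundspeed=222.2 kt
Leg 4: track=304.2°, groundspeed=235.5 kt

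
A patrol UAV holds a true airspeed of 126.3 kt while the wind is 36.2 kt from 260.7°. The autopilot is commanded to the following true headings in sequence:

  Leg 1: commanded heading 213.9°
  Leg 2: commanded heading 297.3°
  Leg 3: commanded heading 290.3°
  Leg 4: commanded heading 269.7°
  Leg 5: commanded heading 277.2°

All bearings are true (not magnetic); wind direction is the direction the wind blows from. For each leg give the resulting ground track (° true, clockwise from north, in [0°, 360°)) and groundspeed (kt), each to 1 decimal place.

Leg 1: track=199.3°, groundspeed=104.9 kt
Leg 2: track=309.8°, groundspeed=99.6 kt
Leg 3: track=301.0°, groundspeed=96.5 kt
Leg 4: track=273.3°, groundspeed=90.7 kt
Leg 5: track=283.6°, groundspeed=92.2 kt

Leg 1: heading 213.9°; drift -14.6° → track 199.3°, groundspeed 104.9 kt
Leg 2: heading 297.3°; drift +12.5° → track 309.8°, groundspeed 99.6 kt
Leg 3: heading 290.3°; drift +10.7° → track 301.0°, groundspeed 96.5 kt
Leg 4: heading 269.7°; drift +3.6° → track 273.3°, groundspeed 90.7 kt
Leg 5: heading 277.2°; drift +6.4° → track 283.6°, groundspeed 92.2 kt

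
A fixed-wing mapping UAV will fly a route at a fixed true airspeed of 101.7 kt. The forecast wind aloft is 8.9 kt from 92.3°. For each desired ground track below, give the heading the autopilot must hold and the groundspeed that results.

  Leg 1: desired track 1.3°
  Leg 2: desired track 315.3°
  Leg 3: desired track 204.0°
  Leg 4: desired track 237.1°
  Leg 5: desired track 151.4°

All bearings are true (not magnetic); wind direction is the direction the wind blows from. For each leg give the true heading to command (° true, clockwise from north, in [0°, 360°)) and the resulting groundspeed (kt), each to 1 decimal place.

Leg 1: heading=6.3°, groundspeed=101.5 kt
Leg 2: heading=318.7°, groundspeed=108.0 kt
Leg 3: heading=199.3°, groundspeed=104.7 kt
Leg 4: heading=234.2°, groundspeed=108.8 kt
Leg 5: heading=147.1°, groundspeed=96.8 kt

Leg 1: desired track 1.3°; wind correction +5.0° → command heading 6.3°, groundspeed 101.5 kt
Leg 2: desired track 315.3°; wind correction +3.4° → command heading 318.7°, groundspeed 108.0 kt
Leg 3: desired track 204.0°; wind correction -4.7° → command heading 199.3°, groundspeed 104.7 kt
Leg 4: desired track 237.1°; wind correction -2.9° → command heading 234.2°, groundspeed 108.8 kt
Leg 5: desired track 151.4°; wind correction -4.3° → command heading 147.1°, groundspeed 96.8 kt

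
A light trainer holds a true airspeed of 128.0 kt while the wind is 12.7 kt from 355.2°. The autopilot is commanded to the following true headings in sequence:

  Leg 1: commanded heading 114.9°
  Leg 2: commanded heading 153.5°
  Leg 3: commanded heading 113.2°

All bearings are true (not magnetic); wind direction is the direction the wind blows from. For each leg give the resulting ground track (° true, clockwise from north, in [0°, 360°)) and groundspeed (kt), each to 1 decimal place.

Leg 1: heading 114.9°; drift +4.7° → track 119.6°, groundspeed 134.7 kt
Leg 2: heading 153.5°; drift +1.9° → track 155.4°, groundspeed 139.9 kt
Leg 3: heading 113.2°; drift +4.8° → track 118.0°, groundspeed 134.4 kt

Leg 1: track=119.6°, groundspeed=134.7 kt
Leg 2: track=155.4°, groundspeed=139.9 kt
Leg 3: track=118.0°, groundspeed=134.4 kt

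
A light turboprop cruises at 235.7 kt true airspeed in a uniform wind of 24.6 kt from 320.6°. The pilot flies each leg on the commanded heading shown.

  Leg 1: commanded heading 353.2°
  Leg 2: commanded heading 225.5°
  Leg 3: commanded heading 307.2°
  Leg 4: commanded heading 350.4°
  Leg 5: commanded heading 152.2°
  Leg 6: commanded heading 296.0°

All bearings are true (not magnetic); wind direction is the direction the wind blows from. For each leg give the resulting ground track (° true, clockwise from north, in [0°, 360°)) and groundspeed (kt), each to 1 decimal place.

Leg 1: track=356.7°, groundspeed=215.4 kt
Leg 2: track=219.6°, groundspeed=239.1 kt
Leg 3: track=305.7°, groundspeed=211.8 kt
Leg 4: track=353.7°, groundspeed=214.7 kt
Leg 5: track=151.1°, groundspeed=259.8 kt
Leg 6: track=293.3°, groundspeed=213.6 kt

Leg 1: heading 353.2°; drift +3.5° → track 356.7°, groundspeed 215.4 kt
Leg 2: heading 225.5°; drift -5.9° → track 219.6°, groundspeed 239.1 kt
Leg 3: heading 307.2°; drift -1.5° → track 305.7°, groundspeed 211.8 kt
Leg 4: heading 350.4°; drift +3.3° → track 353.7°, groundspeed 214.7 kt
Leg 5: heading 152.2°; drift -1.1° → track 151.1°, groundspeed 259.8 kt
Leg 6: heading 296.0°; drift -2.7° → track 293.3°, groundspeed 213.6 kt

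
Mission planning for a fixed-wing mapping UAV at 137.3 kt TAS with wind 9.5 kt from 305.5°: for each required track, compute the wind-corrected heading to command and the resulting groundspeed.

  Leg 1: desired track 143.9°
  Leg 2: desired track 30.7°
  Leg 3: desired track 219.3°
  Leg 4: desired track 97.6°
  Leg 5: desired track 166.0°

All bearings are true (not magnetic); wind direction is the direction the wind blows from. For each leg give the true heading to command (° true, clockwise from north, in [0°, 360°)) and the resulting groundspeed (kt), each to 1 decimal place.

Leg 1: heading=145.2°, groundspeed=146.3 kt
Leg 2: heading=26.7°, groundspeed=136.2 kt
Leg 3: heading=223.3°, groundspeed=136.3 kt
Leg 4: heading=95.7°, groundspeed=145.6 kt
Leg 5: heading=168.6°, groundspeed=144.4 kt

Leg 1: desired track 143.9°; wind correction +1.3° → command heading 145.2°, groundspeed 146.3 kt
Leg 2: desired track 30.7°; wind correction -4.0° → command heading 26.7°, groundspeed 136.2 kt
Leg 3: desired track 219.3°; wind correction +4.0° → command heading 223.3°, groundspeed 136.3 kt
Leg 4: desired track 97.6°; wind correction -1.9° → command heading 95.7°, groundspeed 145.6 kt
Leg 5: desired track 166.0°; wind correction +2.6° → command heading 168.6°, groundspeed 144.4 kt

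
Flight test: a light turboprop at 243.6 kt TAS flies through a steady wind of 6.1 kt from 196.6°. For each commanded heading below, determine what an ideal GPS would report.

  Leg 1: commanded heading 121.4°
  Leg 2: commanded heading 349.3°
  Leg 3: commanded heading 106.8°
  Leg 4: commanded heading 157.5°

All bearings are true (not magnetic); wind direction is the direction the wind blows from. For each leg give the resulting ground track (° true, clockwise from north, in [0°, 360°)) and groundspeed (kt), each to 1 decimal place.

Leg 1: heading 121.4°; drift -1.4° → track 120.0°, groundspeed 242.1 kt
Leg 2: heading 349.3°; drift +0.6° → track 349.9°, groundspeed 249.0 kt
Leg 3: heading 106.8°; drift -1.4° → track 105.4°, groundspeed 243.7 kt
Leg 4: heading 157.5°; drift -0.9° → track 156.6°, groundspeed 238.9 kt

Leg 1: track=120.0°, groundspeed=242.1 kt
Leg 2: track=349.9°, groundspeed=249.0 kt
Leg 3: track=105.4°, groundspeed=243.7 kt
Leg 4: track=156.6°, groundspeed=238.9 kt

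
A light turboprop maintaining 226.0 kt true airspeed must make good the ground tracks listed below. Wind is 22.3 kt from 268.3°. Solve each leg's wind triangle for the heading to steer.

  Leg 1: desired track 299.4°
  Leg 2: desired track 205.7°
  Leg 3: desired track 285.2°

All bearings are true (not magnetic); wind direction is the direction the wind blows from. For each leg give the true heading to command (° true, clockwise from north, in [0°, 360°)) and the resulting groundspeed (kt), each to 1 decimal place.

Leg 1: heading=296.5°, groundspeed=206.6 kt
Leg 2: heading=210.7°, groundspeed=214.9 kt
Leg 3: heading=283.6°, groundspeed=204.6 kt

Leg 1: desired track 299.4°; wind correction -2.9° → command heading 296.5°, groundspeed 206.6 kt
Leg 2: desired track 205.7°; wind correction +5.0° → command heading 210.7°, groundspeed 214.9 kt
Leg 3: desired track 285.2°; wind correction -1.6° → command heading 283.6°, groundspeed 204.6 kt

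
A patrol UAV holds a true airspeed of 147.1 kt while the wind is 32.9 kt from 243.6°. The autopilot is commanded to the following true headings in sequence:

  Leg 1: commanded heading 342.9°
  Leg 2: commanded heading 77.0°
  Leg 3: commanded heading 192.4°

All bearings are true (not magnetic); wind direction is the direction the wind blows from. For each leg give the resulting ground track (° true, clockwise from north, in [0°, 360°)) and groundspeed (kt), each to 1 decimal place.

Leg 1: track=354.9°, groundspeed=155.8 kt
Leg 2: track=74.6°, groundspeed=179.3 kt
Leg 3: track=180.9°, groundspeed=129.1 kt

Leg 1: heading 342.9°; drift +12.0° → track 354.9°, groundspeed 155.8 kt
Leg 2: heading 77.0°; drift -2.4° → track 74.6°, groundspeed 179.3 kt
Leg 3: heading 192.4°; drift -11.5° → track 180.9°, groundspeed 129.1 kt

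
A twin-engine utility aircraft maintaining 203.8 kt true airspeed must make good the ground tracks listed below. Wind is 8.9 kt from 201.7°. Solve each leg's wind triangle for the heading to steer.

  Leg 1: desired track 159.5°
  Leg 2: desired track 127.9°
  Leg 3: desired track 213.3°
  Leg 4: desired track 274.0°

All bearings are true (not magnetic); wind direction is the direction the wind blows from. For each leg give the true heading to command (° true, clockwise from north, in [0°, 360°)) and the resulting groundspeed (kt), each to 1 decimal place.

Leg 1: desired track 159.5°; wind correction +1.7° → command heading 161.2°, groundspeed 197.1 kt
Leg 2: desired track 127.9°; wind correction +2.4° → command heading 130.3°, groundspeed 201.1 kt
Leg 3: desired track 213.3°; wind correction -0.5° → command heading 212.8°, groundspeed 195.1 kt
Leg 4: desired track 274.0°; wind correction -2.4° → command heading 271.6°, groundspeed 200.9 kt

Leg 1: heading=161.2°, groundspeed=197.1 kt
Leg 2: heading=130.3°, groundspeed=201.1 kt
Leg 3: heading=212.8°, groundspeed=195.1 kt
Leg 4: heading=271.6°, groundspeed=200.9 kt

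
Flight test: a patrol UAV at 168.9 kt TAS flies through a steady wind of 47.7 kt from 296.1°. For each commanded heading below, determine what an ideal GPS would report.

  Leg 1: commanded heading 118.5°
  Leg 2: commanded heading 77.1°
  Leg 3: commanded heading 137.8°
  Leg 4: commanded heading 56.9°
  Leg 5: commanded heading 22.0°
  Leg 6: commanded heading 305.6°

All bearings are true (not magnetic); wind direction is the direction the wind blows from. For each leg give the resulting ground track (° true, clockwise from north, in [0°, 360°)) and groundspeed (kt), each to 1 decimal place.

Leg 1: track=118.0°, groundspeed=216.6 kt
Leg 2: track=85.4°, groundspeed=208.1 kt
Leg 3: track=133.1°, groundspeed=213.9 kt
Leg 4: track=68.9°, groundspeed=197.6 kt
Leg 5: track=38.0°, groundspeed=172.2 kt
Leg 6: track=309.3°, groundspeed=122.1 kt

Leg 1: heading 118.5°; drift -0.5° → track 118.0°, groundspeed 216.6 kt
Leg 2: heading 77.1°; drift +8.3° → track 85.4°, groundspeed 208.1 kt
Leg 3: heading 137.8°; drift -4.7° → track 133.1°, groundspeed 213.9 kt
Leg 4: heading 56.9°; drift +12.0° → track 68.9°, groundspeed 197.6 kt
Leg 5: heading 22.0°; drift +16.0° → track 38.0°, groundspeed 172.2 kt
Leg 6: heading 305.6°; drift +3.7° → track 309.3°, groundspeed 122.1 kt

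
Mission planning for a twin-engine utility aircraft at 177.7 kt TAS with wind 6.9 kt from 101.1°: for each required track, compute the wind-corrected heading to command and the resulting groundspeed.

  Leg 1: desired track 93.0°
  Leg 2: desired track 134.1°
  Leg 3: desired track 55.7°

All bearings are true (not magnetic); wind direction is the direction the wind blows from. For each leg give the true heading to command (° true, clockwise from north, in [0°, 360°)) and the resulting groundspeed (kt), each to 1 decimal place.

Leg 1: desired track 93.0°; wind correction +0.3° → command heading 93.3°, groundspeed 170.9 kt
Leg 2: desired track 134.1°; wind correction -1.2° → command heading 132.9°, groundspeed 171.9 kt
Leg 3: desired track 55.7°; wind correction +1.6° → command heading 57.3°, groundspeed 172.8 kt

Leg 1: heading=93.3°, groundspeed=170.9 kt
Leg 2: heading=132.9°, groundspeed=171.9 kt
Leg 3: heading=57.3°, groundspeed=172.8 kt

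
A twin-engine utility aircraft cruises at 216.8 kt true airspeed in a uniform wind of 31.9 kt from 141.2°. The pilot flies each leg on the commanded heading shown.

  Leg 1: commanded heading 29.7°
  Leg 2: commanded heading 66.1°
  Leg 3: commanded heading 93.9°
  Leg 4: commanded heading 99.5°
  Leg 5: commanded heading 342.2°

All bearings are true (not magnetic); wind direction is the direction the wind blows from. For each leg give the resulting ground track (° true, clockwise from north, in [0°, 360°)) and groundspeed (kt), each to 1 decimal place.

Leg 1: track=22.3°, groundspeed=230.4 kt
Leg 2: track=57.7°, groundspeed=210.9 kt
Leg 3: track=87.1°, groundspeed=196.6 kt
Leg 4: track=93.2°, groundspeed=194.1 kt
Leg 5: track=339.5°, groundspeed=246.8 kt

Leg 1: heading 29.7°; drift -7.4° → track 22.3°, groundspeed 230.4 kt
Leg 2: heading 66.1°; drift -8.4° → track 57.7°, groundspeed 210.9 kt
Leg 3: heading 93.9°; drift -6.8° → track 87.1°, groundspeed 196.6 kt
Leg 4: heading 99.5°; drift -6.3° → track 93.2°, groundspeed 194.1 kt
Leg 5: heading 342.2°; drift -2.7° → track 339.5°, groundspeed 246.8 kt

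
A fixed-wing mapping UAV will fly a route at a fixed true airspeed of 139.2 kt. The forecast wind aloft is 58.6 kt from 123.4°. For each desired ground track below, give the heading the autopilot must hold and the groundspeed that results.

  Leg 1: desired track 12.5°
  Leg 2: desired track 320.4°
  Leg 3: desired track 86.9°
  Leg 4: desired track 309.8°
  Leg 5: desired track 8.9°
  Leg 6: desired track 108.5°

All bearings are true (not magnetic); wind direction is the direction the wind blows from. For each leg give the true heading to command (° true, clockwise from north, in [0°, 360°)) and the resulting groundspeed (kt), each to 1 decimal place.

Leg 1: desired track 12.5°; wind correction +23.2° → command heading 35.7°, groundspeed 148.9 kt
Leg 2: desired track 320.4°; wind correction +7.1° → command heading 327.5°, groundspeed 194.2 kt
Leg 3: desired track 86.9°; wind correction +14.5° → command heading 101.4°, groundspeed 87.7 kt
Leg 4: desired track 309.8°; wind correction +2.7° → command heading 312.5°, groundspeed 197.3 kt
Leg 5: desired track 8.9°; wind correction +22.5° → command heading 31.4°, groundspeed 152.9 kt
Leg 6: desired track 108.5°; wind correction +6.2° → command heading 114.7°, groundspeed 81.8 kt

Leg 1: heading=35.7°, groundspeed=148.9 kt
Leg 2: heading=327.5°, groundspeed=194.2 kt
Leg 3: heading=101.4°, groundspeed=87.7 kt
Leg 4: heading=312.5°, groundspeed=197.3 kt
Leg 5: heading=31.4°, groundspeed=152.9 kt
Leg 6: heading=114.7°, groundspeed=81.8 kt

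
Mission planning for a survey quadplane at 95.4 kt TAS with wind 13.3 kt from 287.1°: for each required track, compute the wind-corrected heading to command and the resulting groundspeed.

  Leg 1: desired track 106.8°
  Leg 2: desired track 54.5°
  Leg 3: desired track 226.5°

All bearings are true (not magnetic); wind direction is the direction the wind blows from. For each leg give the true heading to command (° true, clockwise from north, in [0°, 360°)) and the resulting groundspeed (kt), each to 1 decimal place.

Leg 1: desired track 106.8°; wind correction +0.0° → command heading 106.8°, groundspeed 108.7 kt
Leg 2: desired track 54.5°; wind correction -6.4° → command heading 48.1°, groundspeed 102.9 kt
Leg 3: desired track 226.5°; wind correction +7.0° → command heading 233.5°, groundspeed 88.2 kt

Leg 1: heading=106.8°, groundspeed=108.7 kt
Leg 2: heading=48.1°, groundspeed=102.9 kt
Leg 3: heading=233.5°, groundspeed=88.2 kt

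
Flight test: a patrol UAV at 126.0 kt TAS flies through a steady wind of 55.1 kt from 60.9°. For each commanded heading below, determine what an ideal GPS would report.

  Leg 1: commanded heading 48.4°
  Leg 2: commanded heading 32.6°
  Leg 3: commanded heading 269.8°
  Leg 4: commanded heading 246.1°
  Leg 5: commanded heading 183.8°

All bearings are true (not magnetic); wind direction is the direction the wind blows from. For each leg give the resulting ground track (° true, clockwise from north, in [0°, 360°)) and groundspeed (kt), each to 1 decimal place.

Leg 1: track=39.0°, groundspeed=73.2 kt
Leg 2: track=14.0°, groundspeed=81.8 kt
Leg 3: track=261.1°, groundspeed=176.3 kt
Leg 4: track=244.5°, groundspeed=180.9 kt
Leg 5: track=200.3°, groundspeed=162.6 kt

Leg 1: heading 48.4°; drift -9.4° → track 39.0°, groundspeed 73.2 kt
Leg 2: heading 32.6°; drift -18.6° → track 14.0°, groundspeed 81.8 kt
Leg 3: heading 269.8°; drift -8.7° → track 261.1°, groundspeed 176.3 kt
Leg 4: heading 246.1°; drift -1.6° → track 244.5°, groundspeed 180.9 kt
Leg 5: heading 183.8°; drift +16.5° → track 200.3°, groundspeed 162.6 kt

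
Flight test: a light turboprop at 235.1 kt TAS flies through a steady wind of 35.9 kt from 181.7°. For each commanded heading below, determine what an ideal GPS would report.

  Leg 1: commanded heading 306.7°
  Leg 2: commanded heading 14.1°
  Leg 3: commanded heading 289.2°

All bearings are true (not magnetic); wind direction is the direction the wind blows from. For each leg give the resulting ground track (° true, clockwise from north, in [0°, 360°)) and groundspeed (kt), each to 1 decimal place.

Leg 1: track=313.3°, groundspeed=257.4 kt
Leg 2: track=12.5°, groundspeed=270.3 kt
Leg 3: track=297.1°, groundspeed=248.3 kt

Leg 1: heading 306.7°; drift +6.6° → track 313.3°, groundspeed 257.4 kt
Leg 2: heading 14.1°; drift -1.6° → track 12.5°, groundspeed 270.3 kt
Leg 3: heading 289.2°; drift +7.9° → track 297.1°, groundspeed 248.3 kt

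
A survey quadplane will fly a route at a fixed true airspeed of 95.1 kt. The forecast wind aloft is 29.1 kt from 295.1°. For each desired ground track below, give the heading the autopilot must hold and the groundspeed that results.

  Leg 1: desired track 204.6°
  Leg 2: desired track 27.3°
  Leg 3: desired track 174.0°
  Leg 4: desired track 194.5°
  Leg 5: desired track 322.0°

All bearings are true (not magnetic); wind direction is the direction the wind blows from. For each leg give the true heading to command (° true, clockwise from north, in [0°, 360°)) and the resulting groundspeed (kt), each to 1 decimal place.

Leg 1: heading=222.4°, groundspeed=90.8 kt
Leg 2: heading=9.5°, groundspeed=91.7 kt
Leg 3: heading=189.2°, groundspeed=106.8 kt
Leg 4: heading=212.0°, groundspeed=96.0 kt
Leg 5: heading=314.0°, groundspeed=68.2 kt

Leg 1: desired track 204.6°; wind correction +17.8° → command heading 222.4°, groundspeed 90.8 kt
Leg 2: desired track 27.3°; wind correction -17.8° → command heading 9.5°, groundspeed 91.7 kt
Leg 3: desired track 174.0°; wind correction +15.2° → command heading 189.2°, groundspeed 106.8 kt
Leg 4: desired track 194.5°; wind correction +17.5° → command heading 212.0°, groundspeed 96.0 kt
Leg 5: desired track 322.0°; wind correction -8.0° → command heading 314.0°, groundspeed 68.2 kt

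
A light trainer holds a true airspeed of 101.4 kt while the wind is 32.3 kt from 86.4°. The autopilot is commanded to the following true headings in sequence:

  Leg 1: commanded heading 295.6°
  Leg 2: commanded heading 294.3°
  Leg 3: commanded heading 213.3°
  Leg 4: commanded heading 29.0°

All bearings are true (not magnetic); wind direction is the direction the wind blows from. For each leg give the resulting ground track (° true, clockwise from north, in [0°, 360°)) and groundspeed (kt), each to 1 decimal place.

Leg 1: heading 295.6°; drift -6.9° → track 288.7°, groundspeed 130.5 kt
Leg 2: heading 294.3°; drift -6.6° → track 287.7°, groundspeed 130.8 kt
Leg 3: heading 213.3°; drift +12.1° → track 225.4°, groundspeed 123.5 kt
Leg 4: heading 29.0°; drift -17.9° → track 11.1°, groundspeed 88.3 kt

Leg 1: track=288.7°, groundspeed=130.5 kt
Leg 2: track=287.7°, groundspeed=130.8 kt
Leg 3: track=225.4°, groundspeed=123.5 kt
Leg 4: track=11.1°, groundspeed=88.3 kt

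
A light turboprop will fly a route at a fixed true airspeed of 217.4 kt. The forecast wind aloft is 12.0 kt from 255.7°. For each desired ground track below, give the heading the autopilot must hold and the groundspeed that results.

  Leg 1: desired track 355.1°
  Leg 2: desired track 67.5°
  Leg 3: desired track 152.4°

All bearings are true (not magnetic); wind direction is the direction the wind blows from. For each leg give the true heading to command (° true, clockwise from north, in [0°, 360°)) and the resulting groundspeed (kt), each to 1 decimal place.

Leg 1: desired track 355.1°; wind correction -3.1° → command heading 352.0°, groundspeed 219.0 kt
Leg 2: desired track 67.5°; wind correction -0.5° → command heading 67.0°, groundspeed 229.3 kt
Leg 3: desired track 152.4°; wind correction +3.1° → command heading 155.5°, groundspeed 219.8 kt

Leg 1: heading=352.0°, groundspeed=219.0 kt
Leg 2: heading=67.0°, groundspeed=229.3 kt
Leg 3: heading=155.5°, groundspeed=219.8 kt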